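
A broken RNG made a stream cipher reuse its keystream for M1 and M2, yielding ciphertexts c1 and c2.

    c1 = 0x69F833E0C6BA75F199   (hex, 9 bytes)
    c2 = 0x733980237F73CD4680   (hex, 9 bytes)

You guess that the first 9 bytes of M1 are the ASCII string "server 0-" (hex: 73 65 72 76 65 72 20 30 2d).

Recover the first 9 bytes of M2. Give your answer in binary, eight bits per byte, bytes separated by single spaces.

01101001 10100100 11000001 10110101 11011100 10111011 10011000 10000111 00110100

First, c1 ⊕ c2 = (M1 ⊕ K) ⊕ (M2 ⊕ K) = M1 ⊕ M2, so the key drops out. Then M2 = (M1 ⊕ M2) ⊕ M1 over the first 9 bytes.
byte 0: (69 ⊕ 73) ⊕ 73 = 1a ⊕ 73 = 69
byte 1: (f8 ⊕ 39) ⊕ 65 = c1 ⊕ 65 = a4
byte 2: (33 ⊕ 80) ⊕ 72 = b3 ⊕ 72 = c1
byte 3: (e0 ⊕ 23) ⊕ 76 = c3 ⊕ 76 = b5
byte 4: (c6 ⊕ 7f) ⊕ 65 = b9 ⊕ 65 = dc
byte 5: (ba ⊕ 73) ⊕ 72 = c9 ⊕ 72 = bb
byte 6: (75 ⊕ cd) ⊕ 20 = b8 ⊕ 20 = 98
byte 7: (f1 ⊕ 46) ⊕ 30 = b7 ⊕ 30 = 87
byte 8: (99 ⊕ 80) ⊕ 2d = 19 ⊕ 2d = 34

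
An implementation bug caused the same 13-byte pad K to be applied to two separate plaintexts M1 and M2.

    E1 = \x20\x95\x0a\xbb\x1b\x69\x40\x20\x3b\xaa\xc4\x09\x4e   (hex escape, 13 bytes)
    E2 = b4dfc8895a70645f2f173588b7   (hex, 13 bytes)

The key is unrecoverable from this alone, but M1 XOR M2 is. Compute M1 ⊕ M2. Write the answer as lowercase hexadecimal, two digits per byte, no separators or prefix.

E1 ⊕ E2 = (M1 ⊕ K) ⊕ (M2 ⊕ K) = M1 ⊕ M2 — the shared key cancels under XOR.
byte 0: 20 ^ b4 = 94
byte 1: 95 ^ df = 4a
byte 2: 0a ^ c8 = c2
byte 3: bb ^ 89 = 32
byte 4: 1b ^ 5a = 41
byte 5: 69 ^ 70 = 19
byte 6: 40 ^ 64 = 24
byte 7: 20 ^ 5f = 7f
byte 8: 3b ^ 2f = 14
byte 9: aa ^ 17 = bd
byte 10: c4 ^ 35 = f1
byte 11: 09 ^ 88 = 81
byte 12: 4e ^ b7 = f9

944ac2324119247f14bdf181f9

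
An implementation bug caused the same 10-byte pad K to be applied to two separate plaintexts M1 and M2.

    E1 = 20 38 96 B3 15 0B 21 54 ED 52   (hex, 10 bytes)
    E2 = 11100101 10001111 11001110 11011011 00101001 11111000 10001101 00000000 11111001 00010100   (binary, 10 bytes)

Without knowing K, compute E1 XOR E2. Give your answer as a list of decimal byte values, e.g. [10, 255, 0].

[197, 183, 88, 104, 60, 243, 172, 84, 20, 70]

E1 ⊕ E2 = (M1 ⊕ K) ⊕ (M2 ⊕ K) = M1 ⊕ M2 — the shared key cancels under XOR.
byte 0: 20 ⊕ e5 = c5
byte 1: 38 ⊕ 8f = b7
byte 2: 96 ⊕ ce = 58
byte 3: b3 ⊕ db = 68
byte 4: 15 ⊕ 29 = 3c
byte 5: 0b ⊕ f8 = f3
byte 6: 21 ⊕ 8d = ac
byte 7: 54 ⊕ 00 = 54
byte 8: ed ⊕ f9 = 14
byte 9: 52 ⊕ 14 = 46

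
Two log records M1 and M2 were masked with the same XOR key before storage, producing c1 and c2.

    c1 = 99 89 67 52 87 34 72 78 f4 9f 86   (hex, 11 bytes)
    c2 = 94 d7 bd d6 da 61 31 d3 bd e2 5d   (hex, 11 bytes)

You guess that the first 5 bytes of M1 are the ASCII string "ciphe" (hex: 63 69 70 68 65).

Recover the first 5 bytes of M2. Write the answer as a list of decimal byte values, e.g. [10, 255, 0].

[110, 55, 170, 236, 56]

First, c1 ⊕ c2 = (M1 ⊕ K) ⊕ (M2 ⊕ K) = M1 ⊕ M2, so the key drops out. Then M2 = (M1 ⊕ M2) ⊕ M1 over the first 5 bytes.
byte 0: (99 XOR 94) XOR 63 = 0d XOR 63 = 6e
byte 1: (89 XOR d7) XOR 69 = 5e XOR 69 = 37
byte 2: (67 XOR bd) XOR 70 = da XOR 70 = aa
byte 3: (52 XOR d6) XOR 68 = 84 XOR 68 = ec
byte 4: (87 XOR da) XOR 65 = 5d XOR 65 = 38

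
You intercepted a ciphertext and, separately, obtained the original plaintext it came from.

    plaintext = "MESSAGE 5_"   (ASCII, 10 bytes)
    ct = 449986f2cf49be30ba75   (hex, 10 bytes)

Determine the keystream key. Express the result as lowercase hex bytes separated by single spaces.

09 dc d5 a1 8e 0e fb 10 8f 2a

Since ct = plaintext ⊕ key, XORing both sides with plaintext gives key = plaintext ⊕ ct.
4d XOR 44 = 09
45 XOR 99 = dc
53 XOR 86 = d5
53 XOR f2 = a1
41 XOR cf = 8e
47 XOR 49 = 0e
45 XOR be = fb
20 XOR 30 = 10
35 XOR ba = 8f
5f XOR 75 = 2a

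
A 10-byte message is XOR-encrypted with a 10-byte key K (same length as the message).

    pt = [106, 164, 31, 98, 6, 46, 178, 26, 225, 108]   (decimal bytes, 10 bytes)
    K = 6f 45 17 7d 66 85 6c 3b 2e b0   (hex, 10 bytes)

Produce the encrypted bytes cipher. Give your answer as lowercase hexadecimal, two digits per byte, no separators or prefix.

XOR is its own inverse, so applying the key byte-wise gives the result directly.
byte 0: 01101010 ⊕ 01101111 = 00000101
byte 1: 10100100 ⊕ 01000101 = 11100001
byte 2: 00011111 ⊕ 00010111 = 00001000
byte 3: 01100010 ⊕ 01111101 = 00011111
byte 4: 00000110 ⊕ 01100110 = 01100000
byte 5: 00101110 ⊕ 10000101 = 10101011
byte 6: 10110010 ⊕ 01101100 = 11011110
byte 7: 00011010 ⊕ 00111011 = 00100001
byte 8: 11100001 ⊕ 00101110 = 11001111
byte 9: 01101100 ⊕ 10110000 = 11011100

05e1081f60abde21cfdc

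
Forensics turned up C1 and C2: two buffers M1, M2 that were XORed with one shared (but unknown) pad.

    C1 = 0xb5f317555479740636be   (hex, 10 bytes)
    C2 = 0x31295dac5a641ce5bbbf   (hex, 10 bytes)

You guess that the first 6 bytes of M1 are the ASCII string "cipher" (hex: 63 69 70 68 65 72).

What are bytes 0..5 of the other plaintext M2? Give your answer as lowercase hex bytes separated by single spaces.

e7 b3 3a 91 6b 6f

First, C1 ⊕ C2 = (M1 ⊕ K) ⊕ (M2 ⊕ K) = M1 ⊕ M2, so the key drops out. Then M2 = (M1 ⊕ M2) ⊕ M1 over the first 6 bytes.
byte 0: (b5 ⊕ 31) ⊕ 63 = 84 ⊕ 63 = e7
byte 1: (f3 ⊕ 29) ⊕ 69 = da ⊕ 69 = b3
byte 2: (17 ⊕ 5d) ⊕ 70 = 4a ⊕ 70 = 3a
byte 3: (55 ⊕ ac) ⊕ 68 = f9 ⊕ 68 = 91
byte 4: (54 ⊕ 5a) ⊕ 65 = 0e ⊕ 65 = 6b
byte 5: (79 ⊕ 64) ⊕ 72 = 1d ⊕ 72 = 6f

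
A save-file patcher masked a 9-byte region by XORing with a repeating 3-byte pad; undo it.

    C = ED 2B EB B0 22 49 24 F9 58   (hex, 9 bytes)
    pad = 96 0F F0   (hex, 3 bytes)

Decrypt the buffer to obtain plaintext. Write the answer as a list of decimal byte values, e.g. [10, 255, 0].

The 3-byte key repeats, so the effective keystream is 96 0f f0 96 0f f0 96 0f f0.
byte 0: ed ⊕ 96 = 7b
byte 1: 2b ⊕ 0f = 24
byte 2: eb ⊕ f0 = 1b
byte 3: b0 ⊕ 96 = 26
byte 4: 22 ⊕ 0f = 2d
byte 5: 49 ⊕ f0 = b9
byte 6: 24 ⊕ 96 = b2
byte 7: f9 ⊕ 0f = f6
byte 8: 58 ⊕ f0 = a8

[123, 36, 27, 38, 45, 185, 178, 246, 168]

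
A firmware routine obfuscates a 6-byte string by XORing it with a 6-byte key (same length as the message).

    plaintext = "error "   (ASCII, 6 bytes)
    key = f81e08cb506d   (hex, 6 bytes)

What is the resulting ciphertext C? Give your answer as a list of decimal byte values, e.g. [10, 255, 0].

byte 0: 65 xor f8 = 9d
byte 1: 72 xor 1e = 6c
byte 2: 72 xor 08 = 7a
byte 3: 6f xor cb = a4
byte 4: 72 xor 50 = 22
byte 5: 20 xor 6d = 4d

[157, 108, 122, 164, 34, 77]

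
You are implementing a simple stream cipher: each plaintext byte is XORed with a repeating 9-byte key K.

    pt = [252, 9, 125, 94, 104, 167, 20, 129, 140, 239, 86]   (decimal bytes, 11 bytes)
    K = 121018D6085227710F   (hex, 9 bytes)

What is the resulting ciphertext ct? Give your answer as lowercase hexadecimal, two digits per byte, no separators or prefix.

The 9-byte key repeats, so the effective keystream is 12 10 18 d6 08 52 27 71 0f 12 10.
byte 0: 11111100 XOR 00010010 = 11101110
byte 1: 00001001 XOR 00010000 = 00011001
byte 2: 01111101 XOR 00011000 = 01100101
byte 3: 01011110 XOR 11010110 = 10001000
byte 4: 01101000 XOR 00001000 = 01100000
byte 5: 10100111 XOR 01010010 = 11110101
byte 6: 00010100 XOR 00100111 = 00110011
byte 7: 10000001 XOR 01110001 = 11110000
byte 8: 10001100 XOR 00001111 = 10000011
byte 9: 11101111 XOR 00010010 = 11111101
byte 10: 01010110 XOR 00010000 = 01000110

ee19658860f533f083fd46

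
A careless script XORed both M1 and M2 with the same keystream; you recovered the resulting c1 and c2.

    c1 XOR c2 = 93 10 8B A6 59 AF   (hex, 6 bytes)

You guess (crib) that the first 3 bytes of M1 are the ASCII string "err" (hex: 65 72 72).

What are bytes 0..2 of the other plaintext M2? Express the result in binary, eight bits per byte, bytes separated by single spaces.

Since c1 ⊕ c2 = M1 ⊕ M2, XORing with the guessed M1 bytes yields the corresponding M2 bytes: M2 = (c1 ⊕ c2) ⊕ M1.
byte 0: 93 ^ 65 = f6
byte 1: 10 ^ 72 = 62
byte 2: 8b ^ 72 = f9

11110110 01100010 11111001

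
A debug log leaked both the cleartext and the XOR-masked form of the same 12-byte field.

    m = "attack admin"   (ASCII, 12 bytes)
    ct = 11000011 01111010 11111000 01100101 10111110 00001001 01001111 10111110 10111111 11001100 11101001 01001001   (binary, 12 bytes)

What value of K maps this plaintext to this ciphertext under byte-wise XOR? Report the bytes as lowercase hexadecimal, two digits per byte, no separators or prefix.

a20e8c04dd626fdfdba18027

Since ct = m ⊕ K, XORing both sides with m gives K = m ⊕ ct.
61 xor c3 = a2
74 xor 7a = 0e
74 xor f8 = 8c
61 xor 65 = 04
63 xor be = dd
6b xor 09 = 62
20 xor 4f = 6f
61 xor be = df
64 xor bf = db
6d xor cc = a1
69 xor e9 = 80
6e xor 49 = 27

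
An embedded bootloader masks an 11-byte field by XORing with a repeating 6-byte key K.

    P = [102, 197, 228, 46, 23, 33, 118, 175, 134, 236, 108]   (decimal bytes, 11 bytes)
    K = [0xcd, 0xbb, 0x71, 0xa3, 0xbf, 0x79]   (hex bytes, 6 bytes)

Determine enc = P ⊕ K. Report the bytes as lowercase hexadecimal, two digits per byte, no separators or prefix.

ab7e958da858bb14f74fd3

The 6-byte key repeats, so the effective keystream is cd bb 71 a3 bf 79 cd bb 71 a3 bf.
byte 0: 66 XOR cd = ab
byte 1: c5 XOR bb = 7e
byte 2: e4 XOR 71 = 95
byte 3: 2e XOR a3 = 8d
byte 4: 17 XOR bf = a8
byte 5: 21 XOR 79 = 58
byte 6: 76 XOR cd = bb
byte 7: af XOR bb = 14
byte 8: 86 XOR 71 = f7
byte 9: ec XOR a3 = 4f
byte 10: 6c XOR bf = d3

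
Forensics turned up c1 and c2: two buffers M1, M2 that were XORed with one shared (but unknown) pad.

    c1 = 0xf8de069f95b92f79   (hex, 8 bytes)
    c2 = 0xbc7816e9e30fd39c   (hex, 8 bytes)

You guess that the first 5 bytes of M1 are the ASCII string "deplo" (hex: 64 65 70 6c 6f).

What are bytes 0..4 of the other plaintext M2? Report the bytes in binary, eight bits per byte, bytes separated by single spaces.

First, c1 ⊕ c2 = (M1 ⊕ K) ⊕ (M2 ⊕ K) = M1 ⊕ M2, so the key drops out. Then M2 = (M1 ⊕ M2) ⊕ M1 over the first 5 bytes.
byte 0: (f8 ^ bc) ^ 64 = 44 ^ 64 = 20
byte 1: (de ^ 78) ^ 65 = a6 ^ 65 = c3
byte 2: (06 ^ 16) ^ 70 = 10 ^ 70 = 60
byte 3: (9f ^ e9) ^ 6c = 76 ^ 6c = 1a
byte 4: (95 ^ e3) ^ 6f = 76 ^ 6f = 19

00100000 11000011 01100000 00011010 00011001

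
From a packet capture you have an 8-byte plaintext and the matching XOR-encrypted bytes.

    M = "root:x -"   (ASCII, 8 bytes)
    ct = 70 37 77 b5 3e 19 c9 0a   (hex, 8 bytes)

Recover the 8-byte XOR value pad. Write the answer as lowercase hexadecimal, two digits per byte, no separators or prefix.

Since ct = M ⊕ pad, XORing both sides with M gives pad = M ⊕ ct.
byte 0: 72 ^ 70 = 02
byte 1: 6f ^ 37 = 58
byte 2: 6f ^ 77 = 18
byte 3: 74 ^ b5 = c1
byte 4: 3a ^ 3e = 04
byte 5: 78 ^ 19 = 61
byte 6: 20 ^ c9 = e9
byte 7: 2d ^ 0a = 27

025818c10461e927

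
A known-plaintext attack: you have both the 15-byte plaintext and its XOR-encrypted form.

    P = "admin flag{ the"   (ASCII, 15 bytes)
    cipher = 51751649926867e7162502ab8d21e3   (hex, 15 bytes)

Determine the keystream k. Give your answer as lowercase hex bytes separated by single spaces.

30 11 7b 20 fc 48 01 8b 77 42 79 8b f9 49 86

Since cipher = P ⊕ k, XORing both sides with P gives k = P ⊕ cipher.
61 ⊕ 51 = 30
64 ⊕ 75 = 11
6d ⊕ 16 = 7b
69 ⊕ 49 = 20
6e ⊕ 92 = fc
20 ⊕ 68 = 48
66 ⊕ 67 = 01
6c ⊕ e7 = 8b
61 ⊕ 16 = 77
67 ⊕ 25 = 42
7b ⊕ 02 = 79
20 ⊕ ab = 8b
74 ⊕ 8d = f9
68 ⊕ 21 = 49
65 ⊕ e3 = 86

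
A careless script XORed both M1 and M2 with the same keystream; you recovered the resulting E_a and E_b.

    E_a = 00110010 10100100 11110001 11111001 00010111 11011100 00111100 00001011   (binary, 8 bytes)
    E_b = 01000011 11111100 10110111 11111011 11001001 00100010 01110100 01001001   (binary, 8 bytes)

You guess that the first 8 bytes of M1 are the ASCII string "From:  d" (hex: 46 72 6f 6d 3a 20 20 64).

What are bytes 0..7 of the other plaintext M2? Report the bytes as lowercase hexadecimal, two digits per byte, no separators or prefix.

First, E_a ⊕ E_b = (M1 ⊕ K) ⊕ (M2 ⊕ K) = M1 ⊕ M2, so the key drops out. Then M2 = (M1 ⊕ M2) ⊕ M1 over the first 8 bytes.
byte 0: (32 ^ 43) ^ 46 = 71 ^ 46 = 37
byte 1: (a4 ^ fc) ^ 72 = 58 ^ 72 = 2a
byte 2: (f1 ^ b7) ^ 6f = 46 ^ 6f = 29
byte 3: (f9 ^ fb) ^ 6d = 02 ^ 6d = 6f
byte 4: (17 ^ c9) ^ 3a = de ^ 3a = e4
byte 5: (dc ^ 22) ^ 20 = fe ^ 20 = de
byte 6: (3c ^ 74) ^ 20 = 48 ^ 20 = 68
byte 7: (0b ^ 49) ^ 64 = 42 ^ 64 = 26

372a296fe4de6826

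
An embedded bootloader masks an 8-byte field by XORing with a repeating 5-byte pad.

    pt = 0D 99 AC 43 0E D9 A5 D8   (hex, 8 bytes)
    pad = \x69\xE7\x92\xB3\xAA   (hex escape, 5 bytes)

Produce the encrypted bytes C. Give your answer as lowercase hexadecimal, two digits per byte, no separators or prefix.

The 5-byte key repeats, so the effective keystream is 69 e7 92 b3 aa 69 e7 92.
byte 0: 0d ^ 69 = 64
byte 1: 99 ^ e7 = 7e
byte 2: ac ^ 92 = 3e
byte 3: 43 ^ b3 = f0
byte 4: 0e ^ aa = a4
byte 5: d9 ^ 69 = b0
byte 6: a5 ^ e7 = 42
byte 7: d8 ^ 92 = 4a

647e3ef0a4b0424a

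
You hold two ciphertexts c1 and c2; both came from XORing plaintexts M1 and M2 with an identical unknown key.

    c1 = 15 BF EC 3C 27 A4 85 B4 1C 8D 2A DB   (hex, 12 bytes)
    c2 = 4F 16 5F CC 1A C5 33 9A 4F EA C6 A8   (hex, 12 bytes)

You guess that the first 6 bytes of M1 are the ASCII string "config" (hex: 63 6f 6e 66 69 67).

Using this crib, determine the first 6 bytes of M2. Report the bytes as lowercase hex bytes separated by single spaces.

First, c1 ⊕ c2 = (M1 ⊕ K) ⊕ (M2 ⊕ K) = M1 ⊕ M2, so the key drops out. Then M2 = (M1 ⊕ M2) ⊕ M1 over the first 6 bytes.
byte 0: (15 XOR 4f) XOR 63 = 5a XOR 63 = 39
byte 1: (bf XOR 16) XOR 6f = a9 XOR 6f = c6
byte 2: (ec XOR 5f) XOR 6e = b3 XOR 6e = dd
byte 3: (3c XOR cc) XOR 66 = f0 XOR 66 = 96
byte 4: (27 XOR 1a) XOR 69 = 3d XOR 69 = 54
byte 5: (a4 XOR c5) XOR 67 = 61 XOR 67 = 06

39 c6 dd 96 54 06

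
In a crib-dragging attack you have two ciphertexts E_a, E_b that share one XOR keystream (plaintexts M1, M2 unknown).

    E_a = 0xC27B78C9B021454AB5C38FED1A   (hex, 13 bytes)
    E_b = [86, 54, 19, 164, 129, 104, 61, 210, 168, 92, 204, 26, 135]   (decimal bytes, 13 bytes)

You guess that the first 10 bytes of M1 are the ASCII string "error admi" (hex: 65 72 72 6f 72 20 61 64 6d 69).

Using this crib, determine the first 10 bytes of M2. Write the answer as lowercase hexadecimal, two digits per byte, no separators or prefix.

f13f1902436919fc70f6

First, E_a ⊕ E_b = (M1 ⊕ K) ⊕ (M2 ⊕ K) = M1 ⊕ M2, so the key drops out. Then M2 = (M1 ⊕ M2) ⊕ M1 over the first 10 bytes.
byte 0: (c2 ^ 56) ^ 65 = 94 ^ 65 = f1
byte 1: (7b ^ 36) ^ 72 = 4d ^ 72 = 3f
byte 2: (78 ^ 13) ^ 72 = 6b ^ 72 = 19
byte 3: (c9 ^ a4) ^ 6f = 6d ^ 6f = 02
byte 4: (b0 ^ 81) ^ 72 = 31 ^ 72 = 43
byte 5: (21 ^ 68) ^ 20 = 49 ^ 20 = 69
byte 6: (45 ^ 3d) ^ 61 = 78 ^ 61 = 19
byte 7: (4a ^ d2) ^ 64 = 98 ^ 64 = fc
byte 8: (b5 ^ a8) ^ 6d = 1d ^ 6d = 70
byte 9: (c3 ^ 5c) ^ 69 = 9f ^ 69 = f6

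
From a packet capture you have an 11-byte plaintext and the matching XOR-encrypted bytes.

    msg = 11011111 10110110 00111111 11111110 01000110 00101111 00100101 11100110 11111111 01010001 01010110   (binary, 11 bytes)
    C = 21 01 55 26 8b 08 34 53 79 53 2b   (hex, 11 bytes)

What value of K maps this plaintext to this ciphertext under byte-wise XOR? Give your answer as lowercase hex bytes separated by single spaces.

fe b7 6a d8 cd 27 11 b5 86 02 7d

Since C = msg ⊕ K, XORing both sides with msg gives K = msg ⊕ C.
byte 0: df ^ 21 = fe
byte 1: b6 ^ 01 = b7
byte 2: 3f ^ 55 = 6a
byte 3: fe ^ 26 = d8
byte 4: 46 ^ 8b = cd
byte 5: 2f ^ 08 = 27
byte 6: 25 ^ 34 = 11
byte 7: e6 ^ 53 = b5
byte 8: ff ^ 79 = 86
byte 9: 51 ^ 53 = 02
byte 10: 56 ^ 2b = 7d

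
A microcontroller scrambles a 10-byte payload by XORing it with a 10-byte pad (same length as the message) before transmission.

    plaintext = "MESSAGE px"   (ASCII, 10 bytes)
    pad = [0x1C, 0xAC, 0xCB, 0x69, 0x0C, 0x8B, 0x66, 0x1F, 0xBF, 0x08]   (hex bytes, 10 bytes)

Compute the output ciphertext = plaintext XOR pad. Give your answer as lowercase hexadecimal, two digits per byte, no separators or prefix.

4d ⊕ 1c = 51
45 ⊕ ac = e9
53 ⊕ cb = 98
53 ⊕ 69 = 3a
41 ⊕ 0c = 4d
47 ⊕ 8b = cc
45 ⊕ 66 = 23
20 ⊕ 1f = 3f
70 ⊕ bf = cf
78 ⊕ 08 = 70

51e9983a4dcc233fcf70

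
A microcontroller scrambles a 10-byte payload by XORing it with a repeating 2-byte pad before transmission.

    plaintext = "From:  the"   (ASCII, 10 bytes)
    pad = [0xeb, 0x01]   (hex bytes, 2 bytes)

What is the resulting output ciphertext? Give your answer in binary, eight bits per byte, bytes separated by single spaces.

The 2-byte key repeats, so the effective keystream is eb 01 eb 01 eb 01 eb 01 eb 01.
byte 0: 01000110 ⊕ 11101011 = 10101101
byte 1: 01110010 ⊕ 00000001 = 01110011
byte 2: 01101111 ⊕ 11101011 = 10000100
byte 3: 01101101 ⊕ 00000001 = 01101100
byte 4: 00111010 ⊕ 11101011 = 11010001
byte 5: 00100000 ⊕ 00000001 = 00100001
byte 6: 00100000 ⊕ 11101011 = 11001011
byte 7: 01110100 ⊕ 00000001 = 01110101
byte 8: 01101000 ⊕ 11101011 = 10000011
byte 9: 01100101 ⊕ 00000001 = 01100100

10101101 01110011 10000100 01101100 11010001 00100001 11001011 01110101 10000011 01100100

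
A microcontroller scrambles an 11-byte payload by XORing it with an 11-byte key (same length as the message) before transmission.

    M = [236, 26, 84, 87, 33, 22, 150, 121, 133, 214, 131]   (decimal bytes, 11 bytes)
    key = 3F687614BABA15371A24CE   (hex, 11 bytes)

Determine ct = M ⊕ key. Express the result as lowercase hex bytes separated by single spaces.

d3 72 22 43 9b ac 83 4e 9f f2 4d

XOR is its own inverse, so applying the key byte-wise gives the result directly.
11101100 XOR 00111111 = 11010011
00011010 XOR 01101000 = 01110010
01010100 XOR 01110110 = 00100010
01010111 XOR 00010100 = 01000011
00100001 XOR 10111010 = 10011011
00010110 XOR 10111010 = 10101100
10010110 XOR 00010101 = 10000011
01111001 XOR 00110111 = 01001110
10000101 XOR 00011010 = 10011111
11010110 XOR 00100100 = 11110010
10000011 XOR 11001110 = 01001101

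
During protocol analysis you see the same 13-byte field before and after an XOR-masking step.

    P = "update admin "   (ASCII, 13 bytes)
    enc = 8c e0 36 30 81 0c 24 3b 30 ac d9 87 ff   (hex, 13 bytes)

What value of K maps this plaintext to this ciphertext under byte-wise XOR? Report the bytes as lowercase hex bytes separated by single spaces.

f9 90 52 51 f5 69 04 5a 54 c1 b0 e9 df

Since enc = P ⊕ K, XORing both sides with P gives K = P ⊕ enc.
byte 0: 117 ^ 140 = 249
byte 1: 112 ^ 224 = 144
byte 2: 100 ^  54 =  82
byte 3:  97 ^  48 =  81
byte 4: 116 ^ 129 = 245
byte 5: 101 ^  12 = 105
byte 6:  32 ^  36 =   4
byte 7:  97 ^  59 =  90
byte 8: 100 ^  48 =  84
byte 9: 109 ^ 172 = 193
byte 10: 105 ^ 217 = 176
byte 11: 110 ^ 135 = 233
byte 12:  32 ^ 255 = 223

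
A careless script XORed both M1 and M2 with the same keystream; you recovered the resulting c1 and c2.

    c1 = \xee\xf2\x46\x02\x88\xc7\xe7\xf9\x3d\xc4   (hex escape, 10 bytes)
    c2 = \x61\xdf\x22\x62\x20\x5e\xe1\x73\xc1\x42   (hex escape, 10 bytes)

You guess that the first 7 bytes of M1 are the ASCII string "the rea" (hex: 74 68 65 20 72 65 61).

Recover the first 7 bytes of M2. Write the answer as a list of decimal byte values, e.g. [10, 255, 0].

[251, 69, 1, 64, 218, 252, 103]

First, c1 ⊕ c2 = (M1 ⊕ K) ⊕ (M2 ⊕ K) = M1 ⊕ M2, so the key drops out. Then M2 = (M1 ⊕ M2) ⊕ M1 over the first 7 bytes.
byte 0: (ee XOR 61) XOR 74 = 8f XOR 74 = fb
byte 1: (f2 XOR df) XOR 68 = 2d XOR 68 = 45
byte 2: (46 XOR 22) XOR 65 = 64 XOR 65 = 01
byte 3: (02 XOR 62) XOR 20 = 60 XOR 20 = 40
byte 4: (88 XOR 20) XOR 72 = a8 XOR 72 = da
byte 5: (c7 XOR 5e) XOR 65 = 99 XOR 65 = fc
byte 6: (e7 XOR e1) XOR 61 = 06 XOR 61 = 67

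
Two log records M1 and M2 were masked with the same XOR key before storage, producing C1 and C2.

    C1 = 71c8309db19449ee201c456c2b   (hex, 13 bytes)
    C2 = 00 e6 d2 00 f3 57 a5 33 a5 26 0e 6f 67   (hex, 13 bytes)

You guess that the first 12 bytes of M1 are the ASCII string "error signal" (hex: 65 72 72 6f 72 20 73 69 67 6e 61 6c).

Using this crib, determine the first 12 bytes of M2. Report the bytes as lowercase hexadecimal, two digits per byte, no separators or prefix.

First, C1 ⊕ C2 = (M1 ⊕ K) ⊕ (M2 ⊕ K) = M1 ⊕ M2, so the key drops out. Then M2 = (M1 ⊕ M2) ⊕ M1 over the first 12 bytes.
byte 0: (71 ^ 00) ^ 65 = 71 ^ 65 = 14
byte 1: (c8 ^ e6) ^ 72 = 2e ^ 72 = 5c
byte 2: (30 ^ d2) ^ 72 = e2 ^ 72 = 90
byte 3: (9d ^ 00) ^ 6f = 9d ^ 6f = f2
byte 4: (b1 ^ f3) ^ 72 = 42 ^ 72 = 30
byte 5: (94 ^ 57) ^ 20 = c3 ^ 20 = e3
byte 6: (49 ^ a5) ^ 73 = ec ^ 73 = 9f
byte 7: (ee ^ 33) ^ 69 = dd ^ 69 = b4
byte 8: (20 ^ a5) ^ 67 = 85 ^ 67 = e2
byte 9: (1c ^ 26) ^ 6e = 3a ^ 6e = 54
byte 10: (45 ^ 0e) ^ 61 = 4b ^ 61 = 2a
byte 11: (6c ^ 6f) ^ 6c = 03 ^ 6c = 6f

145c90f230e39fb4e2542a6f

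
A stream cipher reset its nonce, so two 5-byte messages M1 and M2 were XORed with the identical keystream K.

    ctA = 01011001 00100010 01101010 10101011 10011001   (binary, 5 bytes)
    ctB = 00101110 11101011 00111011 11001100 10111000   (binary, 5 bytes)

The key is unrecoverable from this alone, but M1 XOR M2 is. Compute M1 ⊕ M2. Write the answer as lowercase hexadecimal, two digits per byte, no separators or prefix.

ctA ⊕ ctB = (M1 ⊕ K) ⊕ (M2 ⊕ K) = M1 ⊕ M2 — the shared key cancels under XOR.
59 ⊕ 2e = 77
22 ⊕ eb = c9
6a ⊕ 3b = 51
ab ⊕ cc = 67
99 ⊕ b8 = 21

77c9516721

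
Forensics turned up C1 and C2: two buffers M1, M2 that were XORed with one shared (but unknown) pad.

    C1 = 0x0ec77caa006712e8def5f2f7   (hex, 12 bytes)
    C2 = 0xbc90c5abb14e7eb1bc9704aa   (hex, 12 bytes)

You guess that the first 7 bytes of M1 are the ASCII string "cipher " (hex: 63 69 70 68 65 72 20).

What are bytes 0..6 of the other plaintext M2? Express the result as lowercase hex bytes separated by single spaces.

d1 3e c9 69 d4 5b 4c

First, C1 ⊕ C2 = (M1 ⊕ K) ⊕ (M2 ⊕ K) = M1 ⊕ M2, so the key drops out. Then M2 = (M1 ⊕ M2) ⊕ M1 over the first 7 bytes.
byte 0: (0e ⊕ bc) ⊕ 63 = b2 ⊕ 63 = d1
byte 1: (c7 ⊕ 90) ⊕ 69 = 57 ⊕ 69 = 3e
byte 2: (7c ⊕ c5) ⊕ 70 = b9 ⊕ 70 = c9
byte 3: (aa ⊕ ab) ⊕ 68 = 01 ⊕ 68 = 69
byte 4: (00 ⊕ b1) ⊕ 65 = b1 ⊕ 65 = d4
byte 5: (67 ⊕ 4e) ⊕ 72 = 29 ⊕ 72 = 5b
byte 6: (12 ⊕ 7e) ⊕ 20 = 6c ⊕ 20 = 4c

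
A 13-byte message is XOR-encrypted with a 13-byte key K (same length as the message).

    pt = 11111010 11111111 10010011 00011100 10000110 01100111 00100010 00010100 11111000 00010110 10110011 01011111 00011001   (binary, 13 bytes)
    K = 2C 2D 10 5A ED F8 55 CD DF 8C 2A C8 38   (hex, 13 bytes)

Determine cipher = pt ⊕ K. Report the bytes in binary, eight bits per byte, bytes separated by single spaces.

XOR is its own inverse, so applying the key byte-wise gives the result directly.
11111010 ⊕ 00101100 = 11010110
11111111 ⊕ 00101101 = 11010010
10010011 ⊕ 00010000 = 10000011
00011100 ⊕ 01011010 = 01000110
10000110 ⊕ 11101101 = 01101011
01100111 ⊕ 11111000 = 10011111
00100010 ⊕ 01010101 = 01110111
00010100 ⊕ 11001101 = 11011001
11111000 ⊕ 11011111 = 00100111
00010110 ⊕ 10001100 = 10011010
10110011 ⊕ 00101010 = 10011001
01011111 ⊕ 11001000 = 10010111
00011001 ⊕ 00111000 = 00100001

11010110 11010010 10000011 01000110 01101011 10011111 01110111 11011001 00100111 10011010 10011001 10010111 00100001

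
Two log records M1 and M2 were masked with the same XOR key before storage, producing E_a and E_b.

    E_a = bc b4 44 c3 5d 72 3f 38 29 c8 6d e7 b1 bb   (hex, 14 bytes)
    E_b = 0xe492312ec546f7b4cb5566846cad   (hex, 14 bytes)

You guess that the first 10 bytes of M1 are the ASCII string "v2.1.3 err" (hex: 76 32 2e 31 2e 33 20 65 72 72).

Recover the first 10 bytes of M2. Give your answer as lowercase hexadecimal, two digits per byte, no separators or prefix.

2e145bdcb607e8e990ef

First, E_a ⊕ E_b = (M1 ⊕ K) ⊕ (M2 ⊕ K) = M1 ⊕ M2, so the key drops out. Then M2 = (M1 ⊕ M2) ⊕ M1 over the first 10 bytes.
byte 0: (bc ⊕ e4) ⊕ 76 = 58 ⊕ 76 = 2e
byte 1: (b4 ⊕ 92) ⊕ 32 = 26 ⊕ 32 = 14
byte 2: (44 ⊕ 31) ⊕ 2e = 75 ⊕ 2e = 5b
byte 3: (c3 ⊕ 2e) ⊕ 31 = ed ⊕ 31 = dc
byte 4: (5d ⊕ c5) ⊕ 2e = 98 ⊕ 2e = b6
byte 5: (72 ⊕ 46) ⊕ 33 = 34 ⊕ 33 = 07
byte 6: (3f ⊕ f7) ⊕ 20 = c8 ⊕ 20 = e8
byte 7: (38 ⊕ b4) ⊕ 65 = 8c ⊕ 65 = e9
byte 8: (29 ⊕ cb) ⊕ 72 = e2 ⊕ 72 = 90
byte 9: (c8 ⊕ 55) ⊕ 72 = 9d ⊕ 72 = ef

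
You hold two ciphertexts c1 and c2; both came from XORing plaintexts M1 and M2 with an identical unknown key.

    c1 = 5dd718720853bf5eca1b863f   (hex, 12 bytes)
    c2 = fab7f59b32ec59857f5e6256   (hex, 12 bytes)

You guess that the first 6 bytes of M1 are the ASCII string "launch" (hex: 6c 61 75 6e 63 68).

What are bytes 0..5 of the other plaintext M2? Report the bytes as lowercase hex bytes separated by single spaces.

First, c1 ⊕ c2 = (M1 ⊕ K) ⊕ (M2 ⊕ K) = M1 ⊕ M2, so the key drops out. Then M2 = (M1 ⊕ M2) ⊕ M1 over the first 6 bytes.
byte 0: (5d ^ fa) ^ 6c = a7 ^ 6c = cb
byte 1: (d7 ^ b7) ^ 61 = 60 ^ 61 = 01
byte 2: (18 ^ f5) ^ 75 = ed ^ 75 = 98
byte 3: (72 ^ 9b) ^ 6e = e9 ^ 6e = 87
byte 4: (08 ^ 32) ^ 63 = 3a ^ 63 = 59
byte 5: (53 ^ ec) ^ 68 = bf ^ 68 = d7

cb 01 98 87 59 d7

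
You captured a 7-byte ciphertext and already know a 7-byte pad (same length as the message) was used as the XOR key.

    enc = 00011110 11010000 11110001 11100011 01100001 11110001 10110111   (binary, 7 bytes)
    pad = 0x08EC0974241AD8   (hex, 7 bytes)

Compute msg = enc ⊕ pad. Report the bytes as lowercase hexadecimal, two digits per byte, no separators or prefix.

XOR is its own inverse, so applying the key byte-wise gives the result directly.
00011110 ^ 00001000 = 00010110
11010000 ^ 11101100 = 00111100
11110001 ^ 00001001 = 11111000
11100011 ^ 01110100 = 10010111
01100001 ^ 00100100 = 01000101
11110001 ^ 00011010 = 11101011
10110111 ^ 11011000 = 01101111

163cf89745eb6f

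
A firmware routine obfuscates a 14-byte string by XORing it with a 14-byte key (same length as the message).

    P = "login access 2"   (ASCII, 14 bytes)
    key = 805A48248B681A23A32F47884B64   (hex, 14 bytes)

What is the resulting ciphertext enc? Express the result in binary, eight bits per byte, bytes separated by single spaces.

11101100 00110101 00101111 01001101 11100101 01001000 01111011 01000000 11000000 01001010 00110100 11111011 01101011 01010110

XOR is its own inverse, so applying the key byte-wise gives the result directly.
108 ⊕ 128 = 236
111 ⊕  90 =  53
103 ⊕  72 =  47
105 ⊕  36 =  77
110 ⊕ 139 = 229
 32 ⊕ 104 =  72
 97 ⊕  26 = 123
 99 ⊕  35 =  64
 99 ⊕ 163 = 192
101 ⊕  47 =  74
115 ⊕  71 =  52
115 ⊕ 136 = 251
 32 ⊕  75 = 107
 50 ⊕ 100 =  86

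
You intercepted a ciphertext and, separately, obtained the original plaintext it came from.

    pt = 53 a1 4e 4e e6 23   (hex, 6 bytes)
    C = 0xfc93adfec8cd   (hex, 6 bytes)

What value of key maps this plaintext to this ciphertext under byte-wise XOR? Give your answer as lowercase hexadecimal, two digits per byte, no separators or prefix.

Since C = pt ⊕ key, XORing both sides with pt gives key = pt ⊕ C.
53 XOR fc = af
a1 XOR 93 = 32
4e XOR ad = e3
4e XOR fe = b0
e6 XOR c8 = 2e
23 XOR cd = ee

af32e3b02eee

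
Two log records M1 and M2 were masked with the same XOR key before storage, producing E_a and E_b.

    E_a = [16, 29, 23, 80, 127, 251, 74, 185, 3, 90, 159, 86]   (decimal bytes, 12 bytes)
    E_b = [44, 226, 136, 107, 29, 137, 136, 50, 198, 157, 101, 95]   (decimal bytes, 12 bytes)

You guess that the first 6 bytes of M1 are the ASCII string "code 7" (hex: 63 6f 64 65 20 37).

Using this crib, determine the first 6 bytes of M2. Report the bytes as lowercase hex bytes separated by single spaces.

5f 90 fb 5e 42 45

First, E_a ⊕ E_b = (M1 ⊕ K) ⊕ (M2 ⊕ K) = M1 ⊕ M2, so the key drops out. Then M2 = (M1 ⊕ M2) ⊕ M1 over the first 6 bytes.
byte 0: (10 ⊕ 2c) ⊕ 63 = 3c ⊕ 63 = 5f
byte 1: (1d ⊕ e2) ⊕ 6f = ff ⊕ 6f = 90
byte 2: (17 ⊕ 88) ⊕ 64 = 9f ⊕ 64 = fb
byte 3: (50 ⊕ 6b) ⊕ 65 = 3b ⊕ 65 = 5e
byte 4: (7f ⊕ 1d) ⊕ 20 = 62 ⊕ 20 = 42
byte 5: (fb ⊕ 89) ⊕ 37 = 72 ⊕ 37 = 45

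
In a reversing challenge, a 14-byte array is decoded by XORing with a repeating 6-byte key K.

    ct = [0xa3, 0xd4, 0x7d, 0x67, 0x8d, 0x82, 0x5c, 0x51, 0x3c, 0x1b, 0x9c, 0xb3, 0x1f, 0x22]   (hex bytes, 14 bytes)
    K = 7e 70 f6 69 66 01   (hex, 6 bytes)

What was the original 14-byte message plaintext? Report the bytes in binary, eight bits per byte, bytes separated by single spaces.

The 6-byte key repeats, so the effective keystream is 7e 70 f6 69 66 01 7e 70 f6 69 66 01 7e 70.
byte 0: a3 ^ 7e = dd
byte 1: d4 ^ 70 = a4
byte 2: 7d ^ f6 = 8b
byte 3: 67 ^ 69 = 0e
byte 4: 8d ^ 66 = eb
byte 5: 82 ^ 01 = 83
byte 6: 5c ^ 7e = 22
byte 7: 51 ^ 70 = 21
byte 8: 3c ^ f6 = ca
byte 9: 1b ^ 69 = 72
byte 10: 9c ^ 66 = fa
byte 11: b3 ^ 01 = b2
byte 12: 1f ^ 7e = 61
byte 13: 22 ^ 70 = 52

11011101 10100100 10001011 00001110 11101011 10000011 00100010 00100001 11001010 01110010 11111010 10110010 01100001 01010010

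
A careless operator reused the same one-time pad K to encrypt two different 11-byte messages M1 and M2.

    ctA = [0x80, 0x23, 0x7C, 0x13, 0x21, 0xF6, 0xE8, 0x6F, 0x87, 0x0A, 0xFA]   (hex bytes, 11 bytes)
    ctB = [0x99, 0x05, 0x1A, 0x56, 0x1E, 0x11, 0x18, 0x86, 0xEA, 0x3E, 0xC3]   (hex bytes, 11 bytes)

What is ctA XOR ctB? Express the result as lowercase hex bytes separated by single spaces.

19 26 66 45 3f e7 f0 e9 6d 34 39

ctA ⊕ ctB = (M1 ⊕ K) ⊕ (M2 ⊕ K) = M1 ⊕ M2 — the shared key cancels under XOR.
byte 0: 80 ⊕ 99 = 19
byte 1: 23 ⊕ 05 = 26
byte 2: 7c ⊕ 1a = 66
byte 3: 13 ⊕ 56 = 45
byte 4: 21 ⊕ 1e = 3f
byte 5: f6 ⊕ 11 = e7
byte 6: e8 ⊕ 18 = f0
byte 7: 6f ⊕ 86 = e9
byte 8: 87 ⊕ ea = 6d
byte 9: 0a ⊕ 3e = 34
byte 10: fa ⊕ c3 = 39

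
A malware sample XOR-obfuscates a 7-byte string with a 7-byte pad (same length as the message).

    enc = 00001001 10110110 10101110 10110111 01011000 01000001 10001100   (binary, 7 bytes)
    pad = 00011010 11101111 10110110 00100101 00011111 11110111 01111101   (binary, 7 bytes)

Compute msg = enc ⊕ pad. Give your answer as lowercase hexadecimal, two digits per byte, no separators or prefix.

09 ⊕ 1a = 13
b6 ⊕ ef = 59
ae ⊕ b6 = 18
b7 ⊕ 25 = 92
58 ⊕ 1f = 47
41 ⊕ f7 = b6
8c ⊕ 7d = f1

1359189247b6f1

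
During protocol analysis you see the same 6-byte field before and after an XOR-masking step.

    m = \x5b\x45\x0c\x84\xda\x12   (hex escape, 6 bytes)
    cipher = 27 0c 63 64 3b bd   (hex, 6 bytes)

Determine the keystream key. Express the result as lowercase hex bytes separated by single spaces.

Since cipher = m ⊕ key, XORing both sides with m gives key = m ⊕ cipher.
byte 0:  91 xor  39 = 124
byte 1:  69 xor  12 =  73
byte 2:  12 xor  99 = 111
byte 3: 132 xor 100 = 224
byte 4: 218 xor  59 = 225
byte 5:  18 xor 189 = 175

7c 49 6f e0 e1 af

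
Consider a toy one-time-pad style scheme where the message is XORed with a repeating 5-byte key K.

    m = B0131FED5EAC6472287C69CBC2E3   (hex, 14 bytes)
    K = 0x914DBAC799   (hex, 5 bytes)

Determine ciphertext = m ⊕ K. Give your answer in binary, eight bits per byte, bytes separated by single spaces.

The 5-byte key repeats, so the effective keystream is 91 4d ba c7 99 91 4d ba c7 99 91 4d ba c7.
byte 0: b0 xor 91 = 21
byte 1: 13 xor 4d = 5e
byte 2: 1f xor ba = a5
byte 3: ed xor c7 = 2a
byte 4: 5e xor 99 = c7
byte 5: ac xor 91 = 3d
byte 6: 64 xor 4d = 29
byte 7: 72 xor ba = c8
byte 8: 28 xor c7 = ef
byte 9: 7c xor 99 = e5
byte 10: 69 xor 91 = f8
byte 11: cb xor 4d = 86
byte 12: c2 xor ba = 78
byte 13: e3 xor c7 = 24

00100001 01011110 10100101 00101010 11000111 00111101 00101001 11001000 11101111 11100101 11111000 10000110 01111000 00100100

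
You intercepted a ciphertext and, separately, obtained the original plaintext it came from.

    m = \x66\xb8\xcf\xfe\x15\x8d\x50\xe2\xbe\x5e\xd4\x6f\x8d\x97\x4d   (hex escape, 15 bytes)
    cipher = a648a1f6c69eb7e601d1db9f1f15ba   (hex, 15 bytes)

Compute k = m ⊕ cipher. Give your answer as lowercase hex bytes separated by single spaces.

Since cipher = m ⊕ k, XORing both sides with m gives k = m ⊕ cipher.
01100110 ^ 10100110 = 11000000
10111000 ^ 01001000 = 11110000
11001111 ^ 10100001 = 01101110
11111110 ^ 11110110 = 00001000
00010101 ^ 11000110 = 11010011
10001101 ^ 10011110 = 00010011
01010000 ^ 10110111 = 11100111
11100010 ^ 11100110 = 00000100
10111110 ^ 00000001 = 10111111
01011110 ^ 11010001 = 10001111
11010100 ^ 11011011 = 00001111
01101111 ^ 10011111 = 11110000
10001101 ^ 00011111 = 10010010
10010111 ^ 00010101 = 10000010
01001101 ^ 10111010 = 11110111

c0 f0 6e 08 d3 13 e7 04 bf 8f 0f f0 92 82 f7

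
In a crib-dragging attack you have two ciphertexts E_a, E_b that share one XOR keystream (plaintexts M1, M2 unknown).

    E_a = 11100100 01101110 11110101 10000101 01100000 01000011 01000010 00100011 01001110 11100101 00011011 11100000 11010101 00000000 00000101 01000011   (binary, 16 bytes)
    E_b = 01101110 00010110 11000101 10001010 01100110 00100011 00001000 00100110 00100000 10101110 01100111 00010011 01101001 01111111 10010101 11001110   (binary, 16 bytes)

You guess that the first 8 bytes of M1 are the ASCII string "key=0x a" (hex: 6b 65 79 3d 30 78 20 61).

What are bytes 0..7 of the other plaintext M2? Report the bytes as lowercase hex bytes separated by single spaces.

First, E_a ⊕ E_b = (M1 ⊕ K) ⊕ (M2 ⊕ K) = M1 ⊕ M2, so the key drops out. Then M2 = (M1 ⊕ M2) ⊕ M1 over the first 8 bytes.
byte 0: (e4 xor 6e) xor 6b = 8a xor 6b = e1
byte 1: (6e xor 16) xor 65 = 78 xor 65 = 1d
byte 2: (f5 xor c5) xor 79 = 30 xor 79 = 49
byte 3: (85 xor 8a) xor 3d = 0f xor 3d = 32
byte 4: (60 xor 66) xor 30 = 06 xor 30 = 36
byte 5: (43 xor 23) xor 78 = 60 xor 78 = 18
byte 6: (42 xor 08) xor 20 = 4a xor 20 = 6a
byte 7: (23 xor 26) xor 61 = 05 xor 61 = 64

e1 1d 49 32 36 18 6a 64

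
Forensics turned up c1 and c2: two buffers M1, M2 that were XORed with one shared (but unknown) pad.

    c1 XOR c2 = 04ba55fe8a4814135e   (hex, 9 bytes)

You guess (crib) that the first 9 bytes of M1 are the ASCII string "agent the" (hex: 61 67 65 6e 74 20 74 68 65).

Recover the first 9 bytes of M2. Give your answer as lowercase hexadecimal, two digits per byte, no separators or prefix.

65dd3090fe68607b3b

Since c1 ⊕ c2 = M1 ⊕ M2, XORing with the guessed M1 bytes yields the corresponding M2 bytes: M2 = (c1 ⊕ c2) ⊕ M1.
04 ⊕ 61 = 65
ba ⊕ 67 = dd
55 ⊕ 65 = 30
fe ⊕ 6e = 90
8a ⊕ 74 = fe
48 ⊕ 20 = 68
14 ⊕ 74 = 60
13 ⊕ 68 = 7b
5e ⊕ 65 = 3b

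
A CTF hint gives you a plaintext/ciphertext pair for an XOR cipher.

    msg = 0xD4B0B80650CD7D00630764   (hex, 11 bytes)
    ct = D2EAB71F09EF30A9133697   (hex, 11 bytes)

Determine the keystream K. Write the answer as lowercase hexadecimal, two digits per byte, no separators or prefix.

Since ct = msg ⊕ K, XORing both sides with msg gives K = msg ⊕ ct.
byte 0: 212 ^ 210 =   6
byte 1: 176 ^ 234 =  90
byte 2: 184 ^ 183 =  15
byte 3:   6 ^  31 =  25
byte 4:  80 ^   9 =  89
byte 5: 205 ^ 239 =  34
byte 6: 125 ^  48 =  77
byte 7:   0 ^ 169 = 169
byte 8:  99 ^  19 = 112
byte 9:   7 ^  54 =  49
byte 10: 100 ^ 151 = 243

065a0f1959224da97031f3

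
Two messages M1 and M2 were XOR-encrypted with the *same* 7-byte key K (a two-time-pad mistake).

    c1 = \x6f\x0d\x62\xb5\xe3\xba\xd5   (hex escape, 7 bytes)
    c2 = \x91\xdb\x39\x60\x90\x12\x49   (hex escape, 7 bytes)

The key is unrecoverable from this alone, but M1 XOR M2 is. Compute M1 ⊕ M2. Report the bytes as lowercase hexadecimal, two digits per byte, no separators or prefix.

c1 ⊕ c2 = (M1 ⊕ K) ⊕ (M2 ⊕ K) = M1 ⊕ M2 — the shared key cancels under XOR.
6f XOR 91 = fe
0d XOR db = d6
62 XOR 39 = 5b
b5 XOR 60 = d5
e3 XOR 90 = 73
ba XOR 12 = a8
d5 XOR 49 = 9c

fed65bd573a89c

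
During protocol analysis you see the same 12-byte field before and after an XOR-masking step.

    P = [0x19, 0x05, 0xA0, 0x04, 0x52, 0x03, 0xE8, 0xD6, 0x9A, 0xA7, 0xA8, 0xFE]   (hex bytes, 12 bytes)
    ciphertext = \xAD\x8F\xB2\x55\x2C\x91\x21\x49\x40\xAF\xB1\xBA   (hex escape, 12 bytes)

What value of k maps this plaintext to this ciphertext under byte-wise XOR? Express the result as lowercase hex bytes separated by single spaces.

b4 8a 12 51 7e 92 c9 9f da 08 19 44

Since ciphertext = P ⊕ k, XORing both sides with P gives k = P ⊕ ciphertext.
byte 0: 19 ^ ad = b4
byte 1: 05 ^ 8f = 8a
byte 2: a0 ^ b2 = 12
byte 3: 04 ^ 55 = 51
byte 4: 52 ^ 2c = 7e
byte 5: 03 ^ 91 = 92
byte 6: e8 ^ 21 = c9
byte 7: d6 ^ 49 = 9f
byte 8: 9a ^ 40 = da
byte 9: a7 ^ af = 08
byte 10: a8 ^ b1 = 19
byte 11: fe ^ ba = 44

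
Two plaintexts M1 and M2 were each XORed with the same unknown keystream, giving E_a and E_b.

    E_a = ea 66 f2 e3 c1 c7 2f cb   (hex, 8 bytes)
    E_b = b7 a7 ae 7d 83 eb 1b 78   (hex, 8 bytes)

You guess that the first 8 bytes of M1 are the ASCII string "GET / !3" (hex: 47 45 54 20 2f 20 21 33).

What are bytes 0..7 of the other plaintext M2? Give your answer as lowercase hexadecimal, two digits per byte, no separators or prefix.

First, E_a ⊕ E_b = (M1 ⊕ K) ⊕ (M2 ⊕ K) = M1 ⊕ M2, so the key drops out. Then M2 = (M1 ⊕ M2) ⊕ M1 over the first 8 bytes.
byte 0: (ea ^ b7) ^ 47 = 5d ^ 47 = 1a
byte 1: (66 ^ a7) ^ 45 = c1 ^ 45 = 84
byte 2: (f2 ^ ae) ^ 54 = 5c ^ 54 = 08
byte 3: (e3 ^ 7d) ^ 20 = 9e ^ 20 = be
byte 4: (c1 ^ 83) ^ 2f = 42 ^ 2f = 6d
byte 5: (c7 ^ eb) ^ 20 = 2c ^ 20 = 0c
byte 6: (2f ^ 1b) ^ 21 = 34 ^ 21 = 15
byte 7: (cb ^ 78) ^ 33 = b3 ^ 33 = 80

1a8408be6d0c1580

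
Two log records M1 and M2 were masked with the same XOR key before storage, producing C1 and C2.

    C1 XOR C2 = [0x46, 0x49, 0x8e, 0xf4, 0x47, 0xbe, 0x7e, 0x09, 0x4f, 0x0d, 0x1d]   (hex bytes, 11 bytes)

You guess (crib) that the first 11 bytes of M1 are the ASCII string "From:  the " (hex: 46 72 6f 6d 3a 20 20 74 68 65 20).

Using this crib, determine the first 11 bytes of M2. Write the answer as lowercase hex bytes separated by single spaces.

Since C1 ⊕ C2 = M1 ⊕ M2, XORing with the guessed M1 bytes yields the corresponding M2 bytes: M2 = (C1 ⊕ C2) ⊕ M1.
46 xor 46 = 00
49 xor 72 = 3b
8e xor 6f = e1
f4 xor 6d = 99
47 xor 3a = 7d
be xor 20 = 9e
7e xor 20 = 5e
09 xor 74 = 7d
4f xor 68 = 27
0d xor 65 = 68
1d xor 20 = 3d

00 3b e1 99 7d 9e 5e 7d 27 68 3d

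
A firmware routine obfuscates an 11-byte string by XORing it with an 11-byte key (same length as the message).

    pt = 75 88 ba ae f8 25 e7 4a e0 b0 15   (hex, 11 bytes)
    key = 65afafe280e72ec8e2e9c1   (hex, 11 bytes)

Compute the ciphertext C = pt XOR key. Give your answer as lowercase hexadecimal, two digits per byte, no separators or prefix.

1027154c78c2c9820259d4

XOR is its own inverse, so applying the key byte-wise gives the result directly.
75 xor 65 = 10
88 xor af = 27
ba xor af = 15
ae xor e2 = 4c
f8 xor 80 = 78
25 xor e7 = c2
e7 xor 2e = c9
4a xor c8 = 82
e0 xor e2 = 02
b0 xor e9 = 59
15 xor c1 = d4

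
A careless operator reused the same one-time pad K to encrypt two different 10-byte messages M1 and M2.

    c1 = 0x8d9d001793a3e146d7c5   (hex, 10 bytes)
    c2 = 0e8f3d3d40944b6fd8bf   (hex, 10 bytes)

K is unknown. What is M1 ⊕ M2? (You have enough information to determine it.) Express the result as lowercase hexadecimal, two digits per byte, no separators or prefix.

83123d2ad337aa290f7a

c1 ⊕ c2 = (M1 ⊕ K) ⊕ (M2 ⊕ K) = M1 ⊕ M2 — the shared key cancels under XOR.
10001101 xor 00001110 = 10000011
10011101 xor 10001111 = 00010010
00000000 xor 00111101 = 00111101
00010111 xor 00111101 = 00101010
10010011 xor 01000000 = 11010011
10100011 xor 10010100 = 00110111
11100001 xor 01001011 = 10101010
01000110 xor 01101111 = 00101001
11010111 xor 11011000 = 00001111
11000101 xor 10111111 = 01111010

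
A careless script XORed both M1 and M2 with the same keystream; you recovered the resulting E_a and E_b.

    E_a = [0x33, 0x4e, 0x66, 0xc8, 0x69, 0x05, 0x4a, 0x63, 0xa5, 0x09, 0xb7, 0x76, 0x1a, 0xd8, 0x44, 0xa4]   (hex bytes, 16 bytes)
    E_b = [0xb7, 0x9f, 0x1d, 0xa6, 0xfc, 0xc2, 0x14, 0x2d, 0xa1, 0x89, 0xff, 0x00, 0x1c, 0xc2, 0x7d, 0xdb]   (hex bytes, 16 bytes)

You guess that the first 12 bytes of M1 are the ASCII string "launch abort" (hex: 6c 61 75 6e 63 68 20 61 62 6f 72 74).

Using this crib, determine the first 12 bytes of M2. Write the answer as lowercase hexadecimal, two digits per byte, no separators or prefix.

e8b00e00f6af7e2f66ef3a02

First, E_a ⊕ E_b = (M1 ⊕ K) ⊕ (M2 ⊕ K) = M1 ⊕ M2, so the key drops out. Then M2 = (M1 ⊕ M2) ⊕ M1 over the first 12 bytes.
byte 0: (33 xor b7) xor 6c = 84 xor 6c = e8
byte 1: (4e xor 9f) xor 61 = d1 xor 61 = b0
byte 2: (66 xor 1d) xor 75 = 7b xor 75 = 0e
byte 3: (c8 xor a6) xor 6e = 6e xor 6e = 00
byte 4: (69 xor fc) xor 63 = 95 xor 63 = f6
byte 5: (05 xor c2) xor 68 = c7 xor 68 = af
byte 6: (4a xor 14) xor 20 = 5e xor 20 = 7e
byte 7: (63 xor 2d) xor 61 = 4e xor 61 = 2f
byte 8: (a5 xor a1) xor 62 = 04 xor 62 = 66
byte 9: (09 xor 89) xor 6f = 80 xor 6f = ef
byte 10: (b7 xor ff) xor 72 = 48 xor 72 = 3a
byte 11: (76 xor 00) xor 74 = 76 xor 74 = 02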